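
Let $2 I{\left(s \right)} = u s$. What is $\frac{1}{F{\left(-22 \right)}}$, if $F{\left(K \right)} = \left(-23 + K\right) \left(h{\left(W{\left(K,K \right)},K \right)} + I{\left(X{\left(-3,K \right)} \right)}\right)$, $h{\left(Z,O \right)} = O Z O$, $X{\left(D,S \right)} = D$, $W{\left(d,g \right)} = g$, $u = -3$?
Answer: $\frac{2}{957915} \approx 2.0879 \cdot 10^{-6}$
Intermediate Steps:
$I{\left(s \right)} = - \frac{3 s}{2}$ ($I{\left(s \right)} = \frac{\left(-3\right) s}{2} = - \frac{3 s}{2}$)
$h{\left(Z,O \right)} = Z O^{2}$
$F{\left(K \right)} = \left(-23 + K\right) \left(\frac{9}{2} + K^{3}\right)$ ($F{\left(K \right)} = \left(-23 + K\right) \left(K K^{2} - - \frac{9}{2}\right) = \left(-23 + K\right) \left(K^{3} + \frac{9}{2}\right) = \left(-23 + K\right) \left(\frac{9}{2} + K^{3}\right)$)
$\frac{1}{F{\left(-22 \right)}} = \frac{1}{- \frac{207}{2} + \left(-22\right)^{4} - 23 \left(-22\right)^{3} + \frac{9}{2} \left(-22\right)} = \frac{1}{- \frac{207}{2} + 234256 - -244904 - 99} = \frac{1}{- \frac{207}{2} + 234256 + 244904 - 99} = \frac{1}{\frac{957915}{2}} = \frac{2}{957915}$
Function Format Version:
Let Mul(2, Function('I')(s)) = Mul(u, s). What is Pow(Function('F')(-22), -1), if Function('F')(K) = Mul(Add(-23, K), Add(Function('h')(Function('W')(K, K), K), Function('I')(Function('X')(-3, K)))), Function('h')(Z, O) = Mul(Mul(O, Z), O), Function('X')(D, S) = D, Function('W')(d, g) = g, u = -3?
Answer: Rational(2, 957915) ≈ 2.0879e-6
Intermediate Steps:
Function('I')(s) = Mul(Rational(-3, 2), s) (Function('I')(s) = Mul(Rational(1, 2), Mul(-3, s)) = Mul(Rational(-3, 2), s))
Function('h')(Z, O) = Mul(Z, Pow(O, 2))
Function('F')(K) = Mul(Add(-23, K), Add(Rational(9, 2), Pow(K, 3))) (Function('F')(K) = Mul(Add(-23, K), Add(Mul(K, Pow(K, 2)), Mul(Rational(-3, 2), -3))) = Mul(Add(-23, K), Add(Pow(K, 3), Rational(9, 2))) = Mul(Add(-23, K), Add(Rational(9, 2), Pow(K, 3))))
Pow(Function('F')(-22), -1) = Pow(Add(Rational(-207, 2), Pow(-22, 4), Mul(-23, Pow(-22, 3)), Mul(Rational(9, 2), -22)), -1) = Pow(Add(Rational(-207, 2), 234256, Mul(-23, -10648), -99), -1) = Pow(Add(Rational(-207, 2), 234256, 244904, -99), -1) = Pow(Rational(957915, 2), -1) = Rational(2, 957915)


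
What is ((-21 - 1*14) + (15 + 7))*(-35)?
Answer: 455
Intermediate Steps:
((-21 - 1*14) + (15 + 7))*(-35) = ((-21 - 14) + 22)*(-35) = (-35 + 22)*(-35) = -13*(-35) = 455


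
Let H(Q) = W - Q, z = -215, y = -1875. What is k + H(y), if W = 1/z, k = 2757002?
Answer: 593158554/215 ≈ 2.7589e+6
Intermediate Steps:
W = -1/215 (W = 1/(-215) = -1/215 ≈ -0.0046512)
H(Q) = -1/215 - Q
k + H(y) = 2757002 + (-1/215 - 1*(-1875)) = 2757002 + (-1/215 + 1875) = 2757002 + 403124/215 = 593158554/215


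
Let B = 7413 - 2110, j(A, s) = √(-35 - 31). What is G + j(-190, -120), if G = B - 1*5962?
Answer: -659 + I*√66 ≈ -659.0 + 8.124*I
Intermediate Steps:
j(A, s) = I*√66 (j(A, s) = √(-66) = I*√66)
B = 5303
G = -659 (G = 5303 - 1*5962 = 5303 - 5962 = -659)
G + j(-190, -120) = -659 + I*√66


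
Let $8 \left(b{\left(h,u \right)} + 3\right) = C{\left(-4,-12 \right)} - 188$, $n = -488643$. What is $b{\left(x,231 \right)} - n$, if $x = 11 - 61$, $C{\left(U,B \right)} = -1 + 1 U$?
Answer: $\frac{3908927}{8} \approx 4.8862 \cdot 10^{5}$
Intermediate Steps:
$C{\left(U,B \right)} = -1 + U$
$x = -50$
$b{\left(h,u \right)} = - \frac{217}{8}$ ($b{\left(h,u \right)} = -3 + \frac{\left(-1 - 4\right) - 188}{8} = -3 + \frac{-5 - 188}{8} = -3 + \frac{1}{8} \left(-193\right) = -3 - \frac{193}{8} = - \frac{217}{8}$)
$b{\left(x,231 \right)} - n = - \frac{217}{8} - -488643 = - \frac{217}{8} + 488643 = \frac{3908927}{8}$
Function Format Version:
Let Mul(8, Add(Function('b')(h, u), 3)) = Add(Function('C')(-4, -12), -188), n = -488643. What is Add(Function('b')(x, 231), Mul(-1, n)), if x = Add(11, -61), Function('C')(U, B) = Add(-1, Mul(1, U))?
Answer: Rational(3908927, 8) ≈ 4.8862e+5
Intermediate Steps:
Function('C')(U, B) = Add(-1, U)
x = -50
Function('b')(h, u) = Rational(-217, 8) (Function('b')(h, u) = Add(-3, Mul(Rational(1, 8), Add(Add(-1, -4), -188))) = Add(-3, Mul(Rational(1, 8), Add(-5, -188))) = Add(-3, Mul(Rational(1, 8), -193)) = Add(-3, Rational(-193, 8)) = Rational(-217, 8))
Add(Function('b')(x, 231), Mul(-1, n)) = Add(Rational(-217, 8), Mul(-1, -488643)) = Add(Rational(-217, 8), 488643) = Rational(3908927, 8)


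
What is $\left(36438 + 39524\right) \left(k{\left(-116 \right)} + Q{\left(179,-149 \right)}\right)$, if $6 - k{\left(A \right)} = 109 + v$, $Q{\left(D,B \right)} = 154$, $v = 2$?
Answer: $3722138$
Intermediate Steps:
$k{\left(A \right)} = -105$ ($k{\left(A \right)} = 6 - \left(109 + 2\right) = 6 - 111 = -105$)
$\left(36438 + 39524\right) \left(k{\left(-116 \right)} + Q{\left(179,-149 \right)}\right) = \left(36438 + 39524\right) \left(-105 + 154\right) = 75962 \cdot 49 = 3722138$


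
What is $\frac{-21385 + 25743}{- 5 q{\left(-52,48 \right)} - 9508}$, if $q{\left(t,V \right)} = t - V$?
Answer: $- \frac{2179}{4504} \approx -0.48379$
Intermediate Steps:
$\frac{-21385 + 25743}{- 5 q{\left(-52,48 \right)} - 9508} = \frac{-21385 + 25743}{- 5 \left(-52 - 48\right) - 9508} = \frac{4358}{- 5 \left(-52 - 48\right) - 9508} = \frac{4358}{\left(-5\right) \left(-100\right) - 9508} = \frac{4358}{500 - 9508} = \frac{4358}{-9008} = 4358 \left(- \frac{1}{9008}\right) = - \frac{2179}{4504}$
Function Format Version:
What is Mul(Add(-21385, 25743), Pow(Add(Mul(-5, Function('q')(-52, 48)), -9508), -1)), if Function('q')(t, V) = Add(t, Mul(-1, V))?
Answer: Rational(-2179, 4504) ≈ -0.48379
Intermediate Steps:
Mul(Add(-21385, 25743), Pow(Add(Mul(-5, Function('q')(-52, 48)), -9508), -1)) = Mul(Add(-21385, 25743), Pow(Add(Mul(-5, Add(-52, Mul(-1, 48))), -9508), -1)) = Mul(4358, Pow(Add(Mul(-5, Add(-52, -48)), -9508), -1)) = Mul(4358, Pow(Add(Mul(-5, -100), -9508), -1)) = Mul(4358, Pow(Add(500, -9508), -1)) = Mul(4358, Pow(-9008, -1)) = Mul(4358, Rational(-1, 9008)) = Rational(-2179, 4504)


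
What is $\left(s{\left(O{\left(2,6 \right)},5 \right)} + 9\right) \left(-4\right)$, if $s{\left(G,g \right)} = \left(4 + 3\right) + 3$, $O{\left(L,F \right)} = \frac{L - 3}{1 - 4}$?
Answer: $-76$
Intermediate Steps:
$O{\left(L,F \right)} = 1 - \frac{L}{3}$ ($O{\left(L,F \right)} = \frac{-3 + L}{-3} = \left(-3 + L\right) \left(- \frac{1}{3}\right) = 1 - \frac{L}{3}$)
$s{\left(G,g \right)} = 10$ ($s{\left(G,g \right)} = 7 + 3 = 10$)
$\left(s{\left(O{\left(2,6 \right)},5 \right)} + 9\right) \left(-4\right) = \left(10 + 9\right) \left(-4\right) = 19 \left(-4\right) = -76$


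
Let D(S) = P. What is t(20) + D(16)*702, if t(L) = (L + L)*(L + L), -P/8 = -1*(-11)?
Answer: -60176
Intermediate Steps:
P = -88 (P = -(-8)*(-11) = -8*11 = -88)
t(L) = 4*L**2 (t(L) = (2*L)*(2*L) = 4*L**2)
D(S) = -88
t(20) + D(16)*702 = 4*20**2 - 88*702 = 4*400 - 61776 = 1600 - 61776 = -60176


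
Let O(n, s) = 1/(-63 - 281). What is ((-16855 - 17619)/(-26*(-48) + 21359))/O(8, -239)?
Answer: 11859056/22607 ≈ 524.57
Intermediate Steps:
O(n, s) = -1/344 (O(n, s) = 1/(-344) = -1/344)
((-16855 - 17619)/(-26*(-48) + 21359))/O(8, -239) = ((-16855 - 17619)/(-26*(-48) + 21359))/(-1/344) = -34474/(1248 + 21359)*(-344) = -34474/22607*(-344) = 11859056/22607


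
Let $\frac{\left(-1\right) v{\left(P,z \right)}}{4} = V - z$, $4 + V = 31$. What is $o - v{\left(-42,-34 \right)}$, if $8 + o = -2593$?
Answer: $-2357$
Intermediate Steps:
$V = 27$ ($V = -4 + 31 = 27$)
$v{\left(P,z \right)} = -108 + 4 z$ ($v{\left(P,z \right)} = - 4 \left(27 - z\right) = -108 + 4 z$)
$o = -2601$ ($o = -8 - 2593 = -2601$)
$o - v{\left(-42,-34 \right)} = -2601 - \left(-108 + 4 \left(-34\right)\right) = -2601 - \left(-108 - 136\right) = -2601 - -244 = -2601 + 244 = -2357$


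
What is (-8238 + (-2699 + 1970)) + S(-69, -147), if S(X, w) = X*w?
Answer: 1176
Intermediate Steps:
(-8238 + (-2699 + 1970)) + S(-69, -147) = (-8238 + (-2699 + 1970)) - 69*(-147) = (-8238 - 729) + 10143 = -8967 + 10143 = 1176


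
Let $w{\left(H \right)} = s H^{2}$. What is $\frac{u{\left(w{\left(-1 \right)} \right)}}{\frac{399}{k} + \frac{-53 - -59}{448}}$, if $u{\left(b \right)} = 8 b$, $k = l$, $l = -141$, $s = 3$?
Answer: $- \frac{252672}{29651} \approx -8.5215$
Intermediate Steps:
$k = -141$
$w{\left(H \right)} = 3 H^{2}$
$\frac{u{\left(w{\left(-1 \right)} \right)}}{\frac{399}{k} + \frac{-53 - -59}{448}} = \frac{8 \cdot 3 \left(-1\right)^{2}}{\frac{399}{-141} + \frac{-53 - -59}{448}} = \frac{8 \cdot 3 \cdot 1}{399 \left(- \frac{1}{141}\right) + \left(-53 + 59\right) \frac{1}{448}} = \frac{8 \cdot 3}{- \frac{133}{47} + 6 \cdot \frac{1}{448}} = \frac{24}{- \frac{133}{47} + \frac{3}{224}} = \frac{24}{- \frac{29651}{10528}} = 24 \left(- \frac{10528}{29651}\right) = - \frac{252672}{29651}$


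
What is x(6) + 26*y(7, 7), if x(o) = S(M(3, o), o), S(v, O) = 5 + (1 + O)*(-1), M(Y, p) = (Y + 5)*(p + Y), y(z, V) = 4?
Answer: 102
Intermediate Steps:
M(Y, p) = (5 + Y)*(Y + p)
S(v, O) = 4 - O (S(v, O) = 5 + (-1 - O) = 4 - O)
x(o) = 4 - o
x(6) + 26*y(7, 7) = (4 - 1*6) + 26*4 = (4 - 6) + 104 = -2 + 104 = 102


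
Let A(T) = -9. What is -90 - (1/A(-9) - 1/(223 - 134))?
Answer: -71992/801 ≈ -89.878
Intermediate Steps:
-90 - (1/A(-9) - 1/(223 - 134)) = -90 - (1/(-9) - 1/(223 - 134)) = -90 - (-⅑ - 1/89) = -90 - 1*(-98/801) = -90 + 98/801 = -71992/801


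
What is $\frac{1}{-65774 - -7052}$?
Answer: $- \frac{1}{58722} \approx -1.7029 \cdot 10^{-5}$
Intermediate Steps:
$\frac{1}{-65774 - -7052} = \frac{1}{-65774 + 7052} = \frac{1}{-58722} = - \frac{1}{58722}$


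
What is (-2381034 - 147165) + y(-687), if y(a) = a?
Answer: -2528886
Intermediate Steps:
(-2381034 - 147165) + y(-687) = (-2381034 - 147165) - 687 = -2528199 - 687 = -2528886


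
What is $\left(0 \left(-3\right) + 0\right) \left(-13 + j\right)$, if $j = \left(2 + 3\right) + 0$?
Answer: $0$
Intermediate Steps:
$j = 5$ ($j = 5 + 0 = 5$)
$\left(0 \left(-3\right) + 0\right) \left(-13 + j\right) = \left(0 \left(-3\right) + 0\right) \left(-13 + 5\right) = \left(0 + 0\right) \left(-8\right) = 0 \left(-8\right) = 0$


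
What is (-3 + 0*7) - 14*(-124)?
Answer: 1733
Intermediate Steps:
(-3 + 0*7) - 14*(-124) = (-3 + 0) + 1736 = -3 + 1736 = 1733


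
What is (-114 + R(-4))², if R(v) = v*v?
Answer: 9604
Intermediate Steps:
R(v) = v²
(-114 + R(-4))² = (-114 + (-4)²)² = (-114 + 16)² = (-98)² = 9604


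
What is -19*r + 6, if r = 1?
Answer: -13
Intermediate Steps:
-19*r + 6 = -19*1 + 6 = -19 + 6 = -13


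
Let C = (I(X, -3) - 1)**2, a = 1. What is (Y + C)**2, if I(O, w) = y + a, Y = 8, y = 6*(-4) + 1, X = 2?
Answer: 288369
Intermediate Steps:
y = -23 (y = -24 + 1 = -23)
I(O, w) = -22 (I(O, w) = -23 + 1 = -22)
C = 529 (C = (-22 - 1)**2 = (-23)**2 = 529)
(Y + C)**2 = (8 + 529)**2 = 537**2 = 288369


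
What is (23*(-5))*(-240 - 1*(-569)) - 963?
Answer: -38798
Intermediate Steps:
(23*(-5))*(-240 - 1*(-569)) - 963 = -115*(-240 + 569) - 963 = -115*329 - 963 = -37835 - 963 = -38798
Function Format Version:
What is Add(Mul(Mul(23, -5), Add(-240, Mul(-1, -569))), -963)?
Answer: -38798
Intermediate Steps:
Add(Mul(Mul(23, -5), Add(-240, Mul(-1, -569))), -963) = Add(Mul(-115, Add(-240, 569)), -963) = Add(Mul(-115, 329), -963) = Add(-37835, -963) = -38798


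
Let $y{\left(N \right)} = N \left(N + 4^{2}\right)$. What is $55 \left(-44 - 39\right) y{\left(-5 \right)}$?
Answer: $251075$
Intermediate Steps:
$y{\left(N \right)} = N \left(16 + N\right)$ ($y{\left(N \right)} = N \left(N + 16\right) = N \left(16 + N\right)$)
$55 \left(-44 - 39\right) y{\left(-5 \right)} = 55 \left(-44 - 39\right) \left(- 5 \left(16 - 5\right)\right) = 55 \left(-83\right) \left(\left(-5\right) 11\right) = \left(-4565\right) \left(-55\right) = 251075$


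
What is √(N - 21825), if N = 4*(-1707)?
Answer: I*√28653 ≈ 169.27*I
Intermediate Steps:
N = -6828
√(N - 21825) = √(-6828 - 21825) = √(-28653) = I*√28653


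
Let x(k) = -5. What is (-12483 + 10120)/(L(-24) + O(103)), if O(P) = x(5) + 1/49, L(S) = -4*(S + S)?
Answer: -115787/9164 ≈ -12.635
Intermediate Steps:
L(S) = -8*S
O(P) = -244/49 (O(P) = -5 + 1/49 = -244/49)
(-12483 + 10120)/(L(-24) + O(103)) = (-12483 + 10120)/(-8*(-24) - 244/49) = -2363/(192 - 244/49) = -2363/9164/49 = -2363*49/9164 = -115787/9164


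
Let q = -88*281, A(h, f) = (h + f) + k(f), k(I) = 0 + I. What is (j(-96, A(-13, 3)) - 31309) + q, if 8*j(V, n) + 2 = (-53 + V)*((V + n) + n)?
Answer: -107977/2 ≈ -53989.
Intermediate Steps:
k(I) = I
A(h, f) = h + 2*f (A(h, f) = (h + f) + f = (f + h) + f = h + 2*f)
j(V, n) = -¼ + (-53 + V)*(V + 2*n)/8 (j(V, n) = -¼ + ((-53 + V)*((V + n) + n))/8 = -¼ + ((-53 + V)*(V + 2*n))/8 = -¼ + (-53 + V)*(V + 2*n)/8)
q = -24728
(j(-96, A(-13, 3)) - 31309) + q = ((-¼ - 53*(-13 + 2*3)/4 - 53/8*(-96) + (⅛)*(-96)² + (¼)*(-96)*(-13 + 2*3)) - 31309) - 24728 = ((-¼ - 53*(-13 + 6)/4 + 636 + (⅛)*9216 + (¼)*(-96)*(-13 + 6)) - 31309) - 24728 = ((-¼ - 53/4*(-7) + 636 + 1152 + (¼)*(-96)*(-7)) - 31309) - 24728 = ((-¼ + 371/4 + 636 + 1152 + 168) - 31309) - 24728 = (4097/2 - 31309) - 24728 = -58521/2 - 24728 = -107977/2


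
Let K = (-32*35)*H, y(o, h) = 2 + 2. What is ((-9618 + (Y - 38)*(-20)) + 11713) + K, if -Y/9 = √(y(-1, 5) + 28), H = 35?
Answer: -36345 + 720*√2 ≈ -35327.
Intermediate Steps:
y(o, h) = 4
K = -39200 (K = -32*35*35 = -1120*35 = -39200)
Y = -36*√2 (Y = -9*√(4 + 28) = -36*√2 ≈ -50.912)
((-9618 + (Y - 38)*(-20)) + 11713) + K = ((-9618 + (-36*√2 - 38)*(-20)) + 11713) - 39200 = ((-9618 + (-38 - 36*√2)*(-20)) + 11713) - 39200 = ((-9618 + (760 + 720*√2)) + 11713) - 39200 = ((-8858 + 720*√2) + 11713) - 39200 = (2855 + 720*√2) - 39200 = -36345 + 720*√2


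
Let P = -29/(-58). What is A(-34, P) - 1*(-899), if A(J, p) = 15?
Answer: 914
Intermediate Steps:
P = ½ (P = -29*(-1/58) = ½ ≈ 0.50000)
A(-34, P) - 1*(-899) = 15 - 1*(-899) = 15 + 899 = 914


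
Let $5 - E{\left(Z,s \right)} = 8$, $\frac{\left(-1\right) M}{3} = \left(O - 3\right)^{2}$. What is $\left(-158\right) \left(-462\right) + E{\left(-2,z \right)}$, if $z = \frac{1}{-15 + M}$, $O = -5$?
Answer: $72993$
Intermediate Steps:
$M = -192$ ($M = - 3 \left(-5 - 3\right)^{2} = - 3 \left(-8\right)^{2} = \left(-3\right) 64 = -192$)
$z = - \frac{1}{207}$ ($z = \frac{1}{-15 - 192} = \frac{1}{-207} = - \frac{1}{207} \approx -0.0048309$)
$E{\left(Z,s \right)} = -3$ ($E{\left(Z,s \right)} = 5 - 8 = -3$)
$\left(-158\right) \left(-462\right) + E{\left(-2,z \right)} = \left(-158\right) \left(-462\right) - 3 = 72996 - 3 = 72993$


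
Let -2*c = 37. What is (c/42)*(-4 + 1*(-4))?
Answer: 74/21 ≈ 3.5238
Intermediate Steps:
c = -37/2 (c = -1/2*37 = -37/2 ≈ -18.500)
(c/42)*(-4 + 1*(-4)) = (-37/2/42)*(-4 + 1*(-4)) = ((1/42)*(-37/2))*(-4 - 4) = -37/84*(-8) = 74/21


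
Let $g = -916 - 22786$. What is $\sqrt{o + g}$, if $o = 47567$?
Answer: $\sqrt{23865} \approx 154.48$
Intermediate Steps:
$g = -23702$
$\sqrt{o + g} = \sqrt{47567 - 23702} = \sqrt{23865}$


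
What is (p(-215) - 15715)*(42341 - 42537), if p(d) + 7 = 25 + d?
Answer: 3118752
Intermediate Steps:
p(d) = 18 + d (p(d) = -7 + (25 + d) = 18 + d)
(p(-215) - 15715)*(42341 - 42537) = ((18 - 215) - 15715)*(42341 - 42537) = (-197 - 15715)*(-196) = -15912*(-196) = 3118752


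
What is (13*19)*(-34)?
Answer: -8398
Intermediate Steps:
(13*19)*(-34) = 247*(-34) = -8398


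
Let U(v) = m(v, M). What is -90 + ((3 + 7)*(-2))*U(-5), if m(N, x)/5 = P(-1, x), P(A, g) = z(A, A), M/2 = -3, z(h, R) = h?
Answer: 10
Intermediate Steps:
M = -6 (M = 2*(-3) = -6)
P(A, g) = A
m(N, x) = -5 (m(N, x) = 5*(-1) = -5)
U(v) = -5
-90 + ((3 + 7)*(-2))*U(-5) = -90 + ((3 + 7)*(-2))*(-5) = -90 + (10*(-2))*(-5) = -90 - 20*(-5) = -90 + 100 = 10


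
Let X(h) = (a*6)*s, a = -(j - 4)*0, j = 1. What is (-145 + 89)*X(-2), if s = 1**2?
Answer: 0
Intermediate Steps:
s = 1
a = 0 (a = -(1 - 4)*0 = -(-3)*0 = -1*0 = 0)
X(h) = 0 (X(h) = (0*6)*1 = 0*1 = 0)
(-145 + 89)*X(-2) = (-145 + 89)*0 = -56*0 = 0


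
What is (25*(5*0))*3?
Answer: 0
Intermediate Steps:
(25*(5*0))*3 = (25*0)*3 = 0*3 = 0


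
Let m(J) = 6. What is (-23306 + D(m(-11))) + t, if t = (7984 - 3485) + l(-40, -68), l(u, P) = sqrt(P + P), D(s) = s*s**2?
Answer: -18591 + 2*I*sqrt(34) ≈ -18591.0 + 11.662*I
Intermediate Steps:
D(s) = s**3
l(u, P) = sqrt(2)*sqrt(P) (l(u, P) = sqrt(2*P) = sqrt(2)*sqrt(P))
t = 4499 + 2*I*sqrt(34) (t = (7984 - 3485) + sqrt(2)*sqrt(-68) = 4499 + sqrt(2)*(2*I*sqrt(17)) = 4499 + 2*I*sqrt(34) ≈ 4499.0 + 11.662*I)
(-23306 + D(m(-11))) + t = (-23306 + 6**3) + (4499 + 2*I*sqrt(34)) = (-23306 + 216) + (4499 + 2*I*sqrt(34)) = -23090 + (4499 + 2*I*sqrt(34)) = -18591 + 2*I*sqrt(34)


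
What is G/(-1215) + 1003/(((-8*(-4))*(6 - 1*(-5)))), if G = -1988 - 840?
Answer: 2214101/427680 ≈ 5.1770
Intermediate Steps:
G = -2828
G/(-1215) + 1003/(((-8*(-4))*(6 - 1*(-5)))) = -2828/(-1215) + 1003/(((-8*(-4))*(6 - 1*(-5)))) = -2828*(-1/1215) + 1003/((32*(6 + 5))) = 2828/1215 + 1003/((32*11)) = 2828/1215 + 1003/352 = 2214101/427680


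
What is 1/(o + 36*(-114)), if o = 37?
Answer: -1/4067 ≈ -0.00024588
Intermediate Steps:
1/(o + 36*(-114)) = 1/(37 + 36*(-114)) = 1/(37 - 4104) = 1/(-4067) = -1/4067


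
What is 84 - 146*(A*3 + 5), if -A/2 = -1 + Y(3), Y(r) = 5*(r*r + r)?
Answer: 51038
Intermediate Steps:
Y(r) = 5*r + 5*r² (Y(r) = 5*(r² + r) = 5*(r + r²) = 5*r + 5*r²)
A = -118 (A = -2*(-1 + 5*3*(1 + 3)) = -2*(-1 + 5*3*4) = -2*(-1 + 60) = -2*59 = -118)
84 - 146*(A*3 + 5) = 84 - 146*(-118*3 + 5) = 84 - 146*(-354 + 5) = 84 - 146*(-349) = 84 + 50954 = 51038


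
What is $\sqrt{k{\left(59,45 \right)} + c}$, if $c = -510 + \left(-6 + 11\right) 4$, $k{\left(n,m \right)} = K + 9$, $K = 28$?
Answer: $i \sqrt{453} \approx 21.284 i$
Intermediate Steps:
$k{\left(n,m \right)} = 37$ ($k{\left(n,m \right)} = 28 + 9 = 37$)
$c = -490$ ($c = -510 + 5 \cdot 4 = -510 + 20 = -490$)
$\sqrt{k{\left(59,45 \right)} + c} = \sqrt{37 - 490} = \sqrt{-453} = i \sqrt{453}$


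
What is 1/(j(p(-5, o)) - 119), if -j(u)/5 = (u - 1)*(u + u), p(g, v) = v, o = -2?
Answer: -1/179 ≈ -0.0055866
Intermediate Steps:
j(u) = -10*u*(-1 + u) (j(u) = -5*(u - 1)*(u + u) = -5*(-1 + u)*2*u = -10*u*(-1 + u))
1/(j(p(-5, o)) - 119) = 1/(10*(-2)*(1 - 1*(-2)) - 119) = 1/(10*(-2)*(1 + 2) - 119) = 1/(10*(-2)*3 - 119) = 1/(-60 - 119) = 1/(-179) = -1/179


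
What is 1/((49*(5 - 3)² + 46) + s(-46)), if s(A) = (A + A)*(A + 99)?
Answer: -1/4634 ≈ -0.00021580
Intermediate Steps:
s(A) = 2*A*(99 + A) (s(A) = (2*A)*(99 + A) = 2*A*(99 + A))
1/((49*(5 - 3)² + 46) + s(-46)) = 1/((49*(5 - 3)² + 46) + 2*(-46)*(99 - 46)) = 1/((49*2² + 46) + 2*(-46)*53) = 1/((49*4 + 46) - 4876) = 1/((196 + 46) - 4876) = 1/(242 - 4876) = 1/(-4634) = -1/4634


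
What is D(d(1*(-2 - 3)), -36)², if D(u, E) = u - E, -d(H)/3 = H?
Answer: 2601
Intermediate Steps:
d(H) = -3*H
D(d(1*(-2 - 3)), -36)² = (-3*(-2 - 3) - 1*(-36))² = (-3*(-5) + 36)² = (15 + 36)² = 51² = 2601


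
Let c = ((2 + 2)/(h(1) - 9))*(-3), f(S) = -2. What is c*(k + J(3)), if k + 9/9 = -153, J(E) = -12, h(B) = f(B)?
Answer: -1992/11 ≈ -181.09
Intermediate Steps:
h(B) = -2
k = -154 (k = -1 - 153 = -154)
c = 12/11 (c = ((2 + 2)/(-2 - 9))*(-3) = (4/(-11))*(-3) = (4*(-1/11))*(-3) = -4/11*(-3) = 12/11 ≈ 1.0909)
c*(k + J(3)) = 12*(-154 - 12)/11 = (12/11)*(-166) = -1992/11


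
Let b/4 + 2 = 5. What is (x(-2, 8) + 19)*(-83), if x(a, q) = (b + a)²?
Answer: -9877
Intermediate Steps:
b = 12 (b = -8 + 4*5 = -8 + 20 = 12)
x(a, q) = (12 + a)²
(x(-2, 8) + 19)*(-83) = ((12 - 2)² + 19)*(-83) = (10² + 19)*(-83) = (100 + 19)*(-83) = 119*(-83) = -9877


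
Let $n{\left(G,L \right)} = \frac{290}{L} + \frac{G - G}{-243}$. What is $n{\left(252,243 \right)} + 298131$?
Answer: $\frac{72446123}{243} \approx 2.9813 \cdot 10^{5}$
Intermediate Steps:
$n{\left(G,L \right)} = \frac{290}{L}$ ($n{\left(G,L \right)} = \frac{290}{L} + 0 \left(- \frac{1}{243}\right) = \frac{290}{L} + 0 = \frac{290}{L}$)
$n{\left(252,243 \right)} + 298131 = \frac{290}{243} + 298131 = \frac{72446123}{243}$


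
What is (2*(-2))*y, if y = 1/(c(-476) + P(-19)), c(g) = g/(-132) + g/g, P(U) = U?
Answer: 132/475 ≈ 0.27789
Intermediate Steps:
c(g) = 1 - g/132 (c(g) = g*(-1/132) + 1 = -g/132 + 1 = 1 - g/132)
y = -33/475 (y = 1/((1 - 1/132*(-476)) - 19) = 1/((1 + 119/33) - 19) = 1/(152/33 - 19) = 1/(-475/33) = -33/475 ≈ -0.069474)
(2*(-2))*y = (2*(-2))*(-33/475) = -4*(-33/475) = 132/475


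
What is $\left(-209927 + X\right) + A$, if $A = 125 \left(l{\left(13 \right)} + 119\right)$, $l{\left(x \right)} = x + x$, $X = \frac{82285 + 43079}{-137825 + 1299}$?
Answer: $- \frac{13093042608}{68263} \approx -1.918 \cdot 10^{5}$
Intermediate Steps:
$X = - \frac{62682}{68263}$ ($X = \frac{125364}{-136526} = 125364 \left(- \frac{1}{136526}\right) = - \frac{62682}{68263} \approx -0.91824$)
$l{\left(x \right)} = 2 x$
$A = 18125$ ($A = 125 \left(2 \cdot 13 + 119\right) = 125 \left(26 + 119\right) = 125 \cdot 145 = 18125$)
$\left(-209927 + X\right) + A = \left(-209927 - \frac{62682}{68263}\right) + 18125 = - \frac{14330309483}{68263} + 18125 = - \frac{13093042608}{68263}$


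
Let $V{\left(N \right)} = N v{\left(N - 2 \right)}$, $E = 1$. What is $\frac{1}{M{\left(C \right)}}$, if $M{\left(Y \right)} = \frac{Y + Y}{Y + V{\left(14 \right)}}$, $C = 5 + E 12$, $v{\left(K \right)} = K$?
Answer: $\frac{185}{34} \approx 5.4412$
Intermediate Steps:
$V{\left(N \right)} = N \left(-2 + N\right)$ ($V{\left(N \right)} = N \left(N - 2\right) = N \left(-2 + N\right)$)
$C = 17$ ($C = 5 + 1 \cdot 12 = 5 + 12 = 17$)
$M{\left(Y \right)} = \frac{2 Y}{168 + Y}$ ($M{\left(Y \right)} = \frac{Y + Y}{Y + 14 \left(-2 + 14\right)} = \frac{2 Y}{Y + 14 \cdot 12} = \frac{2 Y}{Y + 168} = \frac{2 Y}{168 + Y}$)
$\frac{1}{M{\left(C \right)}} = \frac{1}{2 \cdot 17 \frac{1}{168 + 17}} = \frac{1}{2 \cdot 17 \cdot \frac{1}{185}} = \frac{1}{\frac{34}{185}} = \frac{185}{34}$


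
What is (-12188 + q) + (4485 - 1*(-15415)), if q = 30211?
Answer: 37923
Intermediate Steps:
(-12188 + q) + (4485 - 1*(-15415)) = (-12188 + 30211) + (4485 - 1*(-15415)) = 18023 + (4485 + 15415) = 18023 + 19900 = 37923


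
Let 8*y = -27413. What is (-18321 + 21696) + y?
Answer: -413/8 ≈ -51.625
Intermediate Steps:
y = -27413/8 (y = (⅛)*(-27413) = -27413/8 ≈ -3426.6)
(-18321 + 21696) + y = (-18321 + 21696) - 27413/8 = 3375 - 27413/8 = -413/8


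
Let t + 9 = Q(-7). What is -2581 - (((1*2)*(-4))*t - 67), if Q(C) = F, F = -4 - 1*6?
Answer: -2666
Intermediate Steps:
F = -10 (F = -4 - 6 = -10)
Q(C) = -10
t = -19 (t = -9 - 10 = -19)
-2581 - (((1*2)*(-4))*t - 67) = -2581 - (((1*2)*(-4))*(-19) - 67) = -2581 - ((2*(-4))*(-19) - 67) = -2581 - (-8*(-19) - 67) = -2581 - (152 - 67) = -2581 - 1*85 = -2581 - 85 = -2666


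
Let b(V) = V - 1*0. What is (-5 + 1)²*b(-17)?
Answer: -272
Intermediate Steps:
b(V) = V (b(V) = V + 0 = V)
(-5 + 1)²*b(-17) = (-5 + 1)²*(-17) = (-4)²*(-17) = 16*(-17) = -272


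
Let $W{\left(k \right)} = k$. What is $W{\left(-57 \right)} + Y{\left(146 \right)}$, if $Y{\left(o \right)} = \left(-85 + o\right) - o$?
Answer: $-142$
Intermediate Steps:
$Y{\left(o \right)} = -85$
$W{\left(-57 \right)} + Y{\left(146 \right)} = -57 - 85 = -142$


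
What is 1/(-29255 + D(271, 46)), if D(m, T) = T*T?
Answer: -1/27139 ≈ -3.6847e-5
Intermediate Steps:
D(m, T) = T²
1/(-29255 + D(271, 46)) = 1/(-29255 + 46²) = 1/(-29255 + 2116) = 1/(-27139) = -1/27139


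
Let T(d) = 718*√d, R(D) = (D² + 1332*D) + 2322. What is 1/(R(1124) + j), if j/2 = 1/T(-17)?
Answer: 6053375860082/16724666349041315013 + 359*I*√17/16724666349041315013 ≈ 3.6194e-7 + 8.8504e-17*I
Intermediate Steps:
R(D) = 2322 + D² + 1332*D
j = -I*√17/6103 (j = 2/((718*√(-17))) = 2/((718*(I*√17))) = 2/((718*I*√17)) = 2*(-I*√17/12206) = -I*√17/6103 ≈ -0.00067559*I)
1/(R(1124) + j) = 1/((2322 + 1124² + 1332*1124) - I*√17/6103) = 1/((2322 + 1263376 + 1497168) - I*√17/6103) = 1/(2762866 - I*√17/6103)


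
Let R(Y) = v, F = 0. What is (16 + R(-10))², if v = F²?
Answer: 256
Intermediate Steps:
v = 0 (v = 0² = 0)
R(Y) = 0
(16 + R(-10))² = (16 + 0)² = 16² = 256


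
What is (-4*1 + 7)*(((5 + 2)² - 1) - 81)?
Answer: -99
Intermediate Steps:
(-4*1 + 7)*(((5 + 2)² - 1) - 81) = (-4 + 7)*((7² - 1) - 81) = 3*((49 - 1) - 81) = 3*(48 - 81) = 3*(-33) = -99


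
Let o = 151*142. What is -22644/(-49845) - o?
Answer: -356251282/16615 ≈ -21442.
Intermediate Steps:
o = 21442
-22644/(-49845) - o = -22644/(-49845) - 1*21442 = -22644*(-1/49845) - 21442 = 7548/16615 - 21442 = -356251282/16615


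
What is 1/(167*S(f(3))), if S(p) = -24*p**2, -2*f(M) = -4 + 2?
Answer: -1/4008 ≈ -0.00024950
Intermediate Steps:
f(M) = 1 (f(M) = -(-4 + 2)/2 = -1/2*(-2) = 1)
1/(167*S(f(3))) = 1/(167*(-24*1**2)) = 1/(167*(-24*1)) = 1/(167*(-24)) = 1/(-4008) = -1/4008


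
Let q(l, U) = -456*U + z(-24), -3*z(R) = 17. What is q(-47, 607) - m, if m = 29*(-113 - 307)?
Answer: -793853/3 ≈ -2.6462e+5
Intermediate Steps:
z(R) = -17/3 (z(R) = -1/3*17 = -17/3)
m = -12180 (m = 29*(-420) = -12180)
q(l, U) = -17/3 - 456*U (q(l, U) = -456*U - 17/3 = -17/3 - 456*U)
q(-47, 607) - m = (-17/3 - 456*607) - 1*(-12180) = (-17/3 - 276792) + 12180 = -830393/3 + 12180 = -793853/3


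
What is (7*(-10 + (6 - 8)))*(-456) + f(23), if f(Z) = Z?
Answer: 38327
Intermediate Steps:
(7*(-10 + (6 - 8)))*(-456) + f(23) = (7*(-10 + (6 - 8)))*(-456) + 23 = (7*(-10 - 2))*(-456) + 23 = (7*(-12))*(-456) + 23 = -84*(-456) + 23 = 38304 + 23 = 38327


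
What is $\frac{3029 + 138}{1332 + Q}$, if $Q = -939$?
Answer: $\frac{3167}{393} \approx 8.0585$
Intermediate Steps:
$\frac{3029 + 138}{1332 + Q} = \frac{3029 + 138}{1332 - 939} = \frac{3167}{393}$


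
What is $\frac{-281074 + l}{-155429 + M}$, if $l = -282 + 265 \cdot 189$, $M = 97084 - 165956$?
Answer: $\frac{231271}{224301} \approx 1.0311$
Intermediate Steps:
$M = -68872$ ($M = 97084 - 165956 = -68872$)
$l = 49803$ ($l = -282 + 50085 = 49803$)
$\frac{-281074 + l}{-155429 + M} = \frac{-281074 + 49803}{-155429 - 68872} = - \frac{231271}{-224301} = \left(-231271\right) \left(- \frac{1}{224301}\right) = \frac{231271}{224301}$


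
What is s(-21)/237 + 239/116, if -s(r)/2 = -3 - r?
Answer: 17489/9164 ≈ 1.9084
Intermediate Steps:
s(r) = 6 + 2*r (s(r) = -2*(-3 - r) = 6 + 2*r)
s(-21)/237 + 239/116 = (6 + 2*(-21))/237 + 239/116 = (6 - 42)*(1/237) + 239*(1/116) = -36*1/237 + 239/116 = -12/79 + 239/116 = 17489/9164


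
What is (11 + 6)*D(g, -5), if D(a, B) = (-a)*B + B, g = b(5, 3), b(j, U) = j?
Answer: 340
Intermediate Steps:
g = 5
D(a, B) = B - B*a (D(a, B) = -B*a + B = B - B*a)
(11 + 6)*D(g, -5) = (11 + 6)*(-5*(1 - 1*5)) = 17*(-5*(1 - 5)) = 17*(-5*(-4)) = 17*20 = 340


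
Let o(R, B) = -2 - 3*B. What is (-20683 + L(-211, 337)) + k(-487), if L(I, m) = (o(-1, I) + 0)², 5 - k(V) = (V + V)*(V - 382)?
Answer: -468923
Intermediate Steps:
k(V) = 5 - 2*V*(-382 + V) (k(V) = 5 - (V + V)*(V - 382) = 5 - 2*V*(-382 + V))
L(I, m) = (-2 - 3*I)² (L(I, m) = ((-2 - 3*I) + 0)² = (-2 - 3*I)²)
(-20683 + L(-211, 337)) + k(-487) = (-20683 + (2 + 3*(-211))²) + (5 - 2*(-487)² + 764*(-487)) = (-20683 + (2 - 633)²) + (5 - 2*237169 - 372068) = (-20683 + (-631)²) + (5 - 474338 - 372068) = (-20683 + 398161) - 846401 = 377478 - 846401 = -468923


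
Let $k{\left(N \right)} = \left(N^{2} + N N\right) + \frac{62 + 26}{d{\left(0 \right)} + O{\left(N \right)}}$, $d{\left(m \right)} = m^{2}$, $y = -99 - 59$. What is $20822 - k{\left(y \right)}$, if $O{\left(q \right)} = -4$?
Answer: $-29084$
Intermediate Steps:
$y = -158$
$k{\left(N \right)} = -22 + 2 N^{2}$ ($k{\left(N \right)} = \left(N^{2} + N N\right) + \frac{62 + 26}{0^{2} - 4} = \left(N^{2} + N^{2}\right) + \frac{88}{0 - 4} = 2 N^{2} + \frac{88}{-4} = 2 N^{2} + 88 \left(- \frac{1}{4}\right) = 2 N^{2} - 22 = -22 + 2 N^{2}$)
$20822 - k{\left(y \right)} = 20822 - \left(-22 + 2 \left(-158\right)^{2}\right) = 20822 - \left(-22 + 2 \cdot 24964\right) = 20822 - \left(-22 + 49928\right) = 20822 - 49906 = -29084$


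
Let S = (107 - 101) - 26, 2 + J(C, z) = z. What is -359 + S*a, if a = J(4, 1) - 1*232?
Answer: 4301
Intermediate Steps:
J(C, z) = -2 + z
S = -20 (S = 6 - 26 = -20)
a = -233 (a = (-2 + 1) - 1*232 = -1 - 232 = -233)
-359 + S*a = -359 - 20*(-233) = -359 + 4660 = 4301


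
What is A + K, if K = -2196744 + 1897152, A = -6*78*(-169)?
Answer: -220500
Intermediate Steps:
A = 79092 (A = -468*(-169) = 79092)
K = -299592
A + K = 79092 - 299592 = -220500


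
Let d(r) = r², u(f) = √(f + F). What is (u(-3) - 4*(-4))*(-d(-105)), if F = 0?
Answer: -176400 - 11025*I*√3 ≈ -1.764e+5 - 19096.0*I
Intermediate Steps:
u(f) = √f (u(f) = √(f + 0) = √f)
(u(-3) - 4*(-4))*(-d(-105)) = (√(-3) - 4*(-4))*(-1*(-105)²) = (I*√3 + 16)*(-1*11025) = (16 + I*√3)*(-11025) = -176400 - 11025*I*√3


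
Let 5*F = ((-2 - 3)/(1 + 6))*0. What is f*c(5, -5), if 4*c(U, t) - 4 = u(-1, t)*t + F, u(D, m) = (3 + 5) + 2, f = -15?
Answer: 345/2 ≈ 172.50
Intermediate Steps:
u(D, m) = 10 (u(D, m) = 8 + 2 = 10)
F = 0 (F = (((-2 - 3)/(1 + 6))*0)/5 = (-5/7*0)/5 = (⅕)*0 = 0)
c(U, t) = 1 + 5*t/2 (c(U, t) = 1 + (10*t + 0)/4 = 1 + (10*t)/4 = 1 + 5*t/2)
f*c(5, -5) = -15*(1 + (5/2)*(-5)) = -15*(1 - 25/2) = -15*(-23/2) = 345/2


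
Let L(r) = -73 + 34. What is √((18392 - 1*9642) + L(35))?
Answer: √8711 ≈ 93.333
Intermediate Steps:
L(r) = -39
√((18392 - 1*9642) + L(35)) = √((18392 - 1*9642) - 39) = √((18392 - 9642) - 39) = √(8750 - 39) = √8711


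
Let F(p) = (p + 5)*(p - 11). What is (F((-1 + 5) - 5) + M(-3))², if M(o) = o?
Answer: 2601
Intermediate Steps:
F(p) = (-11 + p)*(5 + p) (F(p) = (5 + p)*(-11 + p) = (-11 + p)*(5 + p))
(F((-1 + 5) - 5) + M(-3))² = ((-55 + ((-1 + 5) - 5)² - 6*((-1 + 5) - 5)) - 3)² = ((-55 + (4 - 5)² - 6*(4 - 5)) - 3)² = ((-55 + (-1)² - 6*(-1)) - 3)² = ((-55 + 1 + 6) - 3)² = (-48 - 3)² = (-51)² = 2601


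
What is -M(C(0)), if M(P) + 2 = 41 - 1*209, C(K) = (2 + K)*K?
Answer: 170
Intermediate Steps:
C(K) = K*(2 + K)
M(P) = -170 (M(P) = -2 + (41 - 1*209) = -2 + (41 - 209) = -2 - 168 = -170)
-M(C(0)) = -1*(-170) = 170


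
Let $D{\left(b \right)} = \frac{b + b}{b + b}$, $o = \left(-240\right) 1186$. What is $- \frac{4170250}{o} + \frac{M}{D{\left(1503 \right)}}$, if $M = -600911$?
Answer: $- \frac{17103913679}{28464} \approx -6.009 \cdot 10^{5}$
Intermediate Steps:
$o = -284640$
$D{\left(b \right)} = 1$ ($D{\left(b \right)} = \frac{2 b}{2 b} = 2 b \frac{1}{2 b} = 1$)
$- \frac{4170250}{o} + \frac{M}{D{\left(1503 \right)}} = - \frac{4170250}{-284640} - \frac{600911}{1} = \left(-4170250\right) \left(- \frac{1}{284640}\right) - 600911 = \frac{417025}{28464} - 600911 = - \frac{17103913679}{28464}$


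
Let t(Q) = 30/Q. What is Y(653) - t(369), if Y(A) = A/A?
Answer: 113/123 ≈ 0.91870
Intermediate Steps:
Y(A) = 1
Y(653) - t(369) = 1 - 30/369 = 1 - 1*10/123 = 1 - 10/123 = 113/123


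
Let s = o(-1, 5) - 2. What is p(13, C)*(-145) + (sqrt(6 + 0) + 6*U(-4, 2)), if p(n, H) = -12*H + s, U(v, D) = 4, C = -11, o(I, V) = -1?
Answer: -18681 + sqrt(6) ≈ -18679.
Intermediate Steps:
s = -3 (s = -1 - 2 = -3)
p(n, H) = -3 - 12*H (p(n, H) = -12*H - 3 = -3 - 12*H)
p(13, C)*(-145) + (sqrt(6 + 0) + 6*U(-4, 2)) = (-3 - 12*(-11))*(-145) + (sqrt(6 + 0) + 6*4) = (-3 + 132)*(-145) + (sqrt(6) + 24) = 129*(-145) + (24 + sqrt(6)) = -18705 + (24 + sqrt(6)) = -18681 + sqrt(6)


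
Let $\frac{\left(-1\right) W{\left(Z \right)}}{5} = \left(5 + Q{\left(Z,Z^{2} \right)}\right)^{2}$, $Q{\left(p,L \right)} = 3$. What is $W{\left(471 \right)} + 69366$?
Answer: $69046$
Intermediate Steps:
$W{\left(Z \right)} = -320$ ($W{\left(Z \right)} = - 5 \left(5 + 3\right)^{2} = - 5 \cdot 8^{2} = \left(-5\right) 64 = -320$)
$W{\left(471 \right)} + 69366 = -320 + 69366 = 69046$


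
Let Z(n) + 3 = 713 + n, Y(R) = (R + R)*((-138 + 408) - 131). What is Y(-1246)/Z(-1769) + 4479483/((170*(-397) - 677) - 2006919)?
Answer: 714041116871/2197516074 ≈ 324.93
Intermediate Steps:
Y(R) = 278*R (Y(R) = (2*R)*(270 - 131) = (2*R)*139 = 278*R)
Z(n) = 710 + n (Z(n) = -3 + (713 + n) = 710 + n)
Y(-1246)/Z(-1769) + 4479483/((170*(-397) - 677) - 2006919) = (278*(-1246))/(710 - 1769) + 4479483/((170*(-397) - 677) - 2006919) = -346388/(-1059) + 4479483/((-67490 - 677) - 2006919) = -346388*(-1/1059) + 4479483/(-68167 - 2006919) = 346388/1059 + 4479483/(-2075086) = 346388/1059 + 4479483*(-1/2075086) = 346388/1059 - 4479483/2075086 = 714041116871/2197516074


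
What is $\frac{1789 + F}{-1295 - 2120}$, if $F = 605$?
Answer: $- \frac{2394}{3415} \approx -0.70103$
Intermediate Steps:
$\frac{1789 + F}{-1295 - 2120} = \frac{1789 + 605}{-1295 - 2120} = \frac{2394}{-3415} = 2394 \left(- \frac{1}{3415}\right) = - \frac{2394}{3415}$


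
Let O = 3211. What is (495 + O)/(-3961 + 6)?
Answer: -3706/3955 ≈ -0.93704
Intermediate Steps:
(495 + O)/(-3961 + 6) = (495 + 3211)/(-3961 + 6) = 3706/(-3955) = 3706*(-1/3955) = -3706/3955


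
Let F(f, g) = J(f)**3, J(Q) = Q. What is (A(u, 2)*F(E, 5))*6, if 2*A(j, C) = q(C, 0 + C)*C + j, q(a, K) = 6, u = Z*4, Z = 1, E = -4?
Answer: -3072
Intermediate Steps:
u = 4 (u = 1*4 = 4)
A(j, C) = j/2 + 3*C (A(j, C) = (6*C + j)/2 = (j + 6*C)/2 = j/2 + 3*C)
F(f, g) = f**3
(A(u, 2)*F(E, 5))*6 = (((1/2)*4 + 3*2)*(-4)**3)*6 = ((2 + 6)*(-64))*6 = (8*(-64))*6 = -512*6 = -3072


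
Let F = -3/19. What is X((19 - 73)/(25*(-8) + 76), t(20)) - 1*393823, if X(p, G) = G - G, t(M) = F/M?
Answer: -393823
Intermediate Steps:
F = -3/19 (F = -3*1/19 = -3/19 ≈ -0.15789)
t(M) = -3/(19*M)
X(p, G) = 0
X((19 - 73)/(25*(-8) + 76), t(20)) - 1*393823 = 0 - 1*393823 = 0 - 393823 = -393823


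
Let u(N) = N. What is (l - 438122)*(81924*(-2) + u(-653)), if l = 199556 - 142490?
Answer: 62684093056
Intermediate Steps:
l = 57066
(l - 438122)*(81924*(-2) + u(-653)) = (57066 - 438122)*(81924*(-2) - 653) = -381056*(-163848 - 653) = -381056*(-164501) = 62684093056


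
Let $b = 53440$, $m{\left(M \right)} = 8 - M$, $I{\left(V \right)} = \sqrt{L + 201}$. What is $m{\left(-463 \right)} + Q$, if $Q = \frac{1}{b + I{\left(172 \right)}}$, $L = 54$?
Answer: $\frac{269019511787}{571166669} - \frac{\sqrt{255}}{2855833345} \approx 471.0$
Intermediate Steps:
$I{\left(V \right)} = \sqrt{255}$ ($I{\left(V \right)} = \sqrt{54 + 201} = \sqrt{255}$)
$Q = \frac{1}{53440 + \sqrt{255}} \approx 1.8707 \cdot 10^{-5}$
$m{\left(-463 \right)} + Q = \left(8 - -463\right) + \left(\frac{10688}{571166669} - \frac{\sqrt{255}}{2855833345}\right) = \left(8 + 463\right) + \left(\frac{10688}{571166669} - \frac{\sqrt{255}}{2855833345}\right) = 471 + \left(\frac{10688}{571166669} - \frac{\sqrt{255}}{2855833345}\right) = \frac{269019511787}{571166669} - \frac{\sqrt{255}}{2855833345}$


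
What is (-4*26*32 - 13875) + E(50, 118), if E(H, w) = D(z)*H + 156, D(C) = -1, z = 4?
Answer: -17097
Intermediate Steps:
E(H, w) = 156 - H (E(H, w) = -H + 156 = 156 - H)
(-4*26*32 - 13875) + E(50, 118) = (-4*26*32 - 13875) + (156 - 1*50) = (-104*32 - 13875) + (156 - 50) = (-3328 - 13875) + 106 = -17203 + 106 = -17097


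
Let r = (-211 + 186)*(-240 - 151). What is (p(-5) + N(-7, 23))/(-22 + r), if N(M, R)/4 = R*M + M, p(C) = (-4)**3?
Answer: -736/9753 ≈ -0.075464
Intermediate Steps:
p(C) = -64
N(M, R) = 4*M + 4*M*R (N(M, R) = 4*(R*M + M) = 4*(M*R + M) = 4*(M + M*R) = 4*M + 4*M*R)
r = 9775 (r = -25*(-391) = 9775)
(p(-5) + N(-7, 23))/(-22 + r) = (-64 + 4*(-7)*(1 + 23))/(-22 + 9775) = (-64 + 4*(-7)*24)/9753 = (-64 - 672)*(1/9753) = -736*1/9753 = -736/9753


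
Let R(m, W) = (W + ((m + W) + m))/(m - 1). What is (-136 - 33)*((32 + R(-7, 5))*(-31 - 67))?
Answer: 538265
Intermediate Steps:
R(m, W) = (2*W + 2*m)/(-1 + m) (R(m, W) = (W + ((W + m) + m))/(-1 + m) = (W + (W + 2*m))/(-1 + m) = (2*W + 2*m)/(-1 + m))
(-136 - 33)*((32 + R(-7, 5))*(-31 - 67)) = (-136 - 33)*((32 + 2*(5 - 7)/(-1 - 7))*(-31 - 67)) = -169*(32 + 2*(-2)/(-8))*(-98) = -169*(32 + 2*(-1/8)*(-2))*(-98) = -169*(32 + 1/2)*(-98) = -10985*(-98)/2 = -169*(-3185) = 538265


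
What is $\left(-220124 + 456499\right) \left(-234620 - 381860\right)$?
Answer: $-145720460000$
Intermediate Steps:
$\left(-220124 + 456499\right) \left(-234620 - 381860\right) = 236375 \left(-616480\right) = -145720460000$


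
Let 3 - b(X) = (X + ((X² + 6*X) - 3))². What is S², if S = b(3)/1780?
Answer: 131769/792100 ≈ 0.16635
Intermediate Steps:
b(X) = 3 - (-3 + X² + 7*X)² (b(X) = 3 - (X + ((X² + 6*X) - 3))² = 3 - (X + (-3 + X² + 6*X))² = 3 - (-3 + X² + 7*X)²)
S = -363/890 (S = (3 - (-3 + 3² + 7*3)²)/1780 = (3 - (-3 + 9 + 21)²)*(1/1780) = (3 - 1*27²)*(1/1780) = (3 - 1*729)*(1/1780) = (3 - 729)*(1/1780) = -726*1/1780 = -363/890 ≈ -0.40787)
S² = (-363/890)² = 131769/792100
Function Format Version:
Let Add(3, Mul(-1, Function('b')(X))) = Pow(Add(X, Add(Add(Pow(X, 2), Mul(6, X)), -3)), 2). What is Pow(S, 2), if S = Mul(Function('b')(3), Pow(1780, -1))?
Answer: Rational(131769, 792100) ≈ 0.16635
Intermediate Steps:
Function('b')(X) = Add(3, Mul(-1, Pow(Add(-3, Pow(X, 2), Mul(7, X)), 2))) (Function('b')(X) = Add(3, Mul(-1, Pow(Add(X, Add(Add(Pow(X, 2), Mul(6, X)), -3)), 2))) = Add(3, Mul(-1, Pow(Add(X, Add(-3, Pow(X, 2), Mul(6, X))), 2))) = Add(3, Mul(-1, Pow(Add(-3, Pow(X, 2), Mul(7, X)), 2))))
S = Rational(-363, 890) (S = Mul(Add(3, Mul(-1, Pow(Add(-3, Pow(3, 2), Mul(7, 3)), 2))), Pow(1780, -1)) = Mul(Add(3, Mul(-1, Pow(Add(-3, 9, 21), 2))), Rational(1, 1780)) = Mul(Add(3, Mul(-1, Pow(27, 2))), Rational(1, 1780)) = Mul(Add(3, Mul(-1, 729)), Rational(1, 1780)) = Mul(Add(3, -729), Rational(1, 1780)) = Mul(-726, Rational(1, 1780)) = Rational(-363, 890) ≈ -0.40787)
Pow(S, 2) = Pow(Rational(-363, 890), 2) = Rational(131769, 792100)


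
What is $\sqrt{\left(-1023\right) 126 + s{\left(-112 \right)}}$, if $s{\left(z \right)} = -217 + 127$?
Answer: $6 i \sqrt{3583} \approx 359.15 i$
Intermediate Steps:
$s{\left(z \right)} = -90$
$\sqrt{\left(-1023\right) 126 + s{\left(-112 \right)}} = \sqrt{\left(-1023\right) 126 - 90} = \sqrt{-128898 - 90} = \sqrt{-128988} = 6 i \sqrt{3583}$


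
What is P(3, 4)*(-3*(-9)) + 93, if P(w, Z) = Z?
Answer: 201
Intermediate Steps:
P(3, 4)*(-3*(-9)) + 93 = 4*(-3*(-9)) + 93 = 4*27 + 93 = 108 + 93 = 201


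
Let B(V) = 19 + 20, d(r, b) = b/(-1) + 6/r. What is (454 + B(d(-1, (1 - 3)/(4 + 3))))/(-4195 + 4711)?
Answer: 493/516 ≈ 0.95543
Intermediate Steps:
d(r, b) = -b + 6/r (d(r, b) = b*(-1) + 6/r = -b + 6/r)
B(V) = 39
(454 + B(d(-1, (1 - 3)/(4 + 3))))/(-4195 + 4711) = (454 + 39)/(-4195 + 4711) = 493/516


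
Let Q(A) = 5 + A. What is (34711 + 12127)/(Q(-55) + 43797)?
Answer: 4258/3977 ≈ 1.0707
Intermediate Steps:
(34711 + 12127)/(Q(-55) + 43797) = (34711 + 12127)/((5 - 55) + 43797) = 46838/(-50 + 43797) = 46838/43747 = 46838*(1/43747) = 4258/3977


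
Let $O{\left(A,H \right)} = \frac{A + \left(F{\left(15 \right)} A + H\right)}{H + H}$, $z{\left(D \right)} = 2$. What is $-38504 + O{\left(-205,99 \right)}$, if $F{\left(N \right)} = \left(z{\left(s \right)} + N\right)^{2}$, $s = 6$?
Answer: $- \frac{7683143}{198} \approx -38804.0$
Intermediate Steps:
$F{\left(N \right)} = \left(2 + N\right)^{2}$
$O{\left(A,H \right)} = \frac{H + 290 A}{2 H}$ ($O{\left(A,H \right)} = \frac{A + \left(\left(2 + 15\right)^{2} A + H\right)}{H + H} = \frac{A + \left(17^{2} A + H\right)}{2 H} = \left(A + \left(289 A + H\right)\right) \frac{1}{2 H} = \left(A + \left(H + 289 A\right)\right) \frac{1}{2 H} = \left(H + 290 A\right) \frac{1}{2 H} = \frac{H + 290 A}{2 H}$)
$-38504 + O{\left(-205,99 \right)} = -38504 + \frac{99 + 290 \left(-205\right)}{2 \cdot 99} = -38504 + \frac{1}{2} \cdot \frac{1}{99} \left(99 - 59450\right) = -38504 + \frac{1}{2} \cdot \frac{1}{99} \left(-59351\right) = -38504 - \frac{59351}{198} = - \frac{7683143}{198}$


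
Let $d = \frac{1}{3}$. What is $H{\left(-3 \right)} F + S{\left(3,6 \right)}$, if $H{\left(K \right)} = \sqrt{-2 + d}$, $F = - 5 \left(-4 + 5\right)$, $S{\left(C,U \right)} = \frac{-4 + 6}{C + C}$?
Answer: $\frac{1}{3} - \frac{5 i \sqrt{15}}{3} \approx 0.33333 - 6.455 i$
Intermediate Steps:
$d = \frac{1}{3} \approx 0.33333$
$S{\left(C,U \right)} = \frac{1}{C}$ ($S{\left(C,U \right)} = \frac{2}{2 C} = 2 \frac{1}{2 C} = \frac{1}{C}$)
$F = -5$ ($F = \left(-5\right) 1 = -5$)
$H{\left(K \right)} = \frac{i \sqrt{15}}{3}$ ($H{\left(K \right)} = \sqrt{-2 + \frac{1}{3}} = \sqrt{- \frac{5}{3}} = \frac{i \sqrt{15}}{3}$)
$H{\left(-3 \right)} F + S{\left(3,6 \right)} = \frac{i \sqrt{15}}{3} \left(-5\right) + \frac{1}{3} = - \frac{5 i \sqrt{15}}{3} + \frac{1}{3} = \frac{1}{3} - \frac{5 i \sqrt{15}}{3}$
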